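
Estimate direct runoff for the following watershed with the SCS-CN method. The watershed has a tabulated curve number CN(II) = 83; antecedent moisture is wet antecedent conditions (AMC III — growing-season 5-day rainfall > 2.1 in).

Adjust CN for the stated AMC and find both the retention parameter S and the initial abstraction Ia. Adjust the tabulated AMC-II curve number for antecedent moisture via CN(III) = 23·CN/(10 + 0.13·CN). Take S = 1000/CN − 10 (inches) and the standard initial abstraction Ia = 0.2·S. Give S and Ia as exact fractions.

Wet (AMC III): CN(III) = 23·83/(10 + 0.13·83) = 1909/(2079/100) = 190900/2079 ≈ 91.823
Retention S: 1000/CN − 10 with CN=91.823 → S = 1700/1909 ≈ 0.891 in
Initial abstraction Ia = S/5 = (1700/1909)/5 = 340/1909 ≈ 0.178 in

S = 1700/1909 in ≈ 0.891 in; Ia = 340/1909 in ≈ 0.178 in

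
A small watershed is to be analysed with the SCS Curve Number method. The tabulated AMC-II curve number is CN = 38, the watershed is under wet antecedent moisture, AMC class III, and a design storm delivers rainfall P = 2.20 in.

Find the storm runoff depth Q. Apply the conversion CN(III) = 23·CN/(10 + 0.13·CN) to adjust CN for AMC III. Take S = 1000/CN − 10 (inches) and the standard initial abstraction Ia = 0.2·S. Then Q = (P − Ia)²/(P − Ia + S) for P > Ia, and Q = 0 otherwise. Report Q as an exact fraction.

Q = 2913849/37597295 in ≈ 0.078 in

Wet (AMC III): CN(III) = 23·38/(10 + 0.13·38) = 874/(747/50) = 43700/747 ≈ 58.501
S = 1000/(43700/747) − 10 = 3100/437 in ≈ 7.094 in
Initial abstraction Ia = S/5 = (3100/437)/5 = 620/437 ≈ 1.419 in
P − Ia = 2.200 − 1.419 = 1707/2185 ≈ 0.781 in (> 0, runoff occurs)
Runoff Q = (P−Ia)²/(P−Ia+S) = (0.781)²/(0.781+7.094) = 2913849/37597295 ≈ 0.078 in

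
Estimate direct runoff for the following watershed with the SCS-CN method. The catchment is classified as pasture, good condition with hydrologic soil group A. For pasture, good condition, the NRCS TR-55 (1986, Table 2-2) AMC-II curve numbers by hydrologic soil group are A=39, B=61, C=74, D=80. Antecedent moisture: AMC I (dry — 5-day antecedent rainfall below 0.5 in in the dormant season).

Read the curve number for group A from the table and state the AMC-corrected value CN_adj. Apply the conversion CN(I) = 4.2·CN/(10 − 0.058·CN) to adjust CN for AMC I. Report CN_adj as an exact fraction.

CN_adj = 81900/3869 ≈ 21.168

NRCS table: pasture, good condition, soil group A → CN(II) = 39
Adjust CN=39 to AMC I: 4.2·39/(10 − 0.058·39) → (819/5) ÷ (3869/500) = 81900/3869 ≈ 21.168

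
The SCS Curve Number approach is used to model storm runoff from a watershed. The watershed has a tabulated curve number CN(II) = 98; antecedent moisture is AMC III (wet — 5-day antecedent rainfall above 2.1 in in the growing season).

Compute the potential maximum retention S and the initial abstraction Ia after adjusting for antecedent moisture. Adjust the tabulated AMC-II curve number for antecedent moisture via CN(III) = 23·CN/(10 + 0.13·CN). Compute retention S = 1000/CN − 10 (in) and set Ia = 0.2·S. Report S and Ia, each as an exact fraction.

S = 100/1127 in ≈ 0.089 in; Ia = 20/1127 in ≈ 0.018 in

CN(III) from CN(II)=98: (23·98)/(10 + 0.13·98) = 112700/1137 ≈ 99.120
Max retention: S = 1000/(112700/1137) − 10 = 100/1127 in (≈ 0.089 in)
Ia = 0.2·(100/1127) = 20/1127 in ≈ 0.018 in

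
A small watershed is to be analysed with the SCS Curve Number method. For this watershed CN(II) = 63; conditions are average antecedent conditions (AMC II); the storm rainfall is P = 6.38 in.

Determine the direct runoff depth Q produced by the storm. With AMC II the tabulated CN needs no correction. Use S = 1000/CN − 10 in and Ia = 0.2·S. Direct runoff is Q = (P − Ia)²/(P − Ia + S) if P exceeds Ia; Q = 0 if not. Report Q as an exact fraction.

Q = 268861609/109925550 in ≈ 2.446 in

CN(II) = 63; AMC II needs no correction.
Max retention: S = 1000/63 − 10 = 370/63 in (≈ 5.873 in)
Ia = 0.2·(370/63) = 74/63 in ≈ 1.175 in
Excess rainfall: 6.380 − 1.175 = 5.205 in; P > Ia so Q > 0
Q = (16397/3150)²/((16397/3150) + 370/63) = (268861609/9922500)/(34897/3150) = 268861609/109925550 in ≈ 2.446 in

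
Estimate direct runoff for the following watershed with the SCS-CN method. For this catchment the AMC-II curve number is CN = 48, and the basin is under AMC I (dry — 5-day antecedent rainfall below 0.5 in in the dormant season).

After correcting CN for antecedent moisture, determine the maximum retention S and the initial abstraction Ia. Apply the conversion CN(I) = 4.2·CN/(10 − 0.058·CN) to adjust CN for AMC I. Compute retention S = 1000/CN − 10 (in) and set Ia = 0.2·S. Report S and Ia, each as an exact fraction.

CN(I) from CN(II)=48: (4.2·48)/(10 − 0.058·48) = 12600/451 ≈ 27.938
Retention S: 1000/CN − 10 with CN=27.938 → S = 1625/63 ≈ 25.794 in
Ia = 0.2·(1625/63) = 325/63 in ≈ 5.159 in

S = 1625/63 in ≈ 25.794 in; Ia = 325/63 in ≈ 5.159 in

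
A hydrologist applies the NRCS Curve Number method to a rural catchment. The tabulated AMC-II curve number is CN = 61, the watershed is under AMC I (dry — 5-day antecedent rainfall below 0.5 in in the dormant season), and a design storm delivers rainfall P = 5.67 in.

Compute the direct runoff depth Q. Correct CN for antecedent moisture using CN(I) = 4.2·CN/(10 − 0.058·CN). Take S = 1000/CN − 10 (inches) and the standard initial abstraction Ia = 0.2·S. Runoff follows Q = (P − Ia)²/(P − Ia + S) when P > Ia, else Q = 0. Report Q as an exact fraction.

Dry (AMC I): CN(I) = 4.2·61/(10 − 0.058·61) = (1281/5)/(3231/500) = 42700/1077 ≈ 39.647
S = 1000/(42700/1077) − 10 = 6500/427 in ≈ 15.222 in
Ia = 0.2·(6500/427) = 1300/427 in ≈ 3.044 in
Excess rainfall: 5.670 − 3.044 = 2.626 in; P > Ia so Q > 0
Q: (112109/42700)² ÷ (762109/42700) = 12568427881/32542054300 in (≈ 0.386 in)

Q = 12568427881/32542054300 in ≈ 0.386 in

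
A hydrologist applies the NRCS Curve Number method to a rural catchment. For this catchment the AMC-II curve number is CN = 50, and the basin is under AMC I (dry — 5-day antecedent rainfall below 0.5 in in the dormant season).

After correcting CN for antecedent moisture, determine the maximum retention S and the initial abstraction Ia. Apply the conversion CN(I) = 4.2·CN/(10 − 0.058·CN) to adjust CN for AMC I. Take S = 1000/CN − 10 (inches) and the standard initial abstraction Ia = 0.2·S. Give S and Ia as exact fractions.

CN(I) from CN(II)=50: (4.2·50)/(10 − 0.058·50) = 2100/71 ≈ 29.577
Max retention: S = 1000/(2100/71) − 10 = 500/21 in (≈ 23.810 in)
Ia = 0.2·(500/21) = 100/21 in ≈ 4.762 in

S = 500/21 in ≈ 23.810 in; Ia = 100/21 in ≈ 4.762 in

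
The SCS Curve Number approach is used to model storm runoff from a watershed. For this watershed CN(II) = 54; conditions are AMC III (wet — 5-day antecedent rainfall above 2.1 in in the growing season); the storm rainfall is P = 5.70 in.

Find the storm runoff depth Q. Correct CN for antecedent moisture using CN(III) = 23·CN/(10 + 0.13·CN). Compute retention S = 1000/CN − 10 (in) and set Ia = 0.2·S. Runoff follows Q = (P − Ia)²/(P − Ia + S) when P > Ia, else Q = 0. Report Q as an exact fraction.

CN(III) from CN(II)=54: (23·54)/(10 + 0.13·54) = 2700/37 ≈ 72.973
Max retention: S = 1000/(2700/37) − 10 = 100/27 in (≈ 3.704 in)
Ia = 0.2·(100/27) = 20/27 in ≈ 0.741 in
Excess rainfall: 5.700 − 0.741 = 4.959 in; P > Ia so Q > 0
Q = (1339/270)²/((1339/270) + 100/27) = (1792921/72900)/(2339/270) = 1792921/631530 in ≈ 2.839 in

Q = 1792921/631530 in ≈ 2.839 in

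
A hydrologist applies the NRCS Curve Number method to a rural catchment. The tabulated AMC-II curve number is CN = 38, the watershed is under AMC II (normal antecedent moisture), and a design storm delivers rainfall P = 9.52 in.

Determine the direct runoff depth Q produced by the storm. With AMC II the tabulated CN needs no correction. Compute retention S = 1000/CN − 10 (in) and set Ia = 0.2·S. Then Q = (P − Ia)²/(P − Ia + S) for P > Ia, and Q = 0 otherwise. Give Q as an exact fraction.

AMC II — tabulated CN = 38 applies directly.
Retention S: 1000/CN − 10 with CN=38.000 → S = 310/19 ≈ 16.316 in
Initial abstraction Ia = S/5 = (310/19)/5 = 62/19 ≈ 3.263 in
Since P=9.520 > Ia=3.263: effective rainfall P−Ia = 2972/475 in
Q = (2972/475)²/((2972/475) + 310/19) = (8832784/225625)/(10722/475) = 4416392/2546475 in ≈ 1.734 in

Q = 4416392/2546475 in ≈ 1.734 in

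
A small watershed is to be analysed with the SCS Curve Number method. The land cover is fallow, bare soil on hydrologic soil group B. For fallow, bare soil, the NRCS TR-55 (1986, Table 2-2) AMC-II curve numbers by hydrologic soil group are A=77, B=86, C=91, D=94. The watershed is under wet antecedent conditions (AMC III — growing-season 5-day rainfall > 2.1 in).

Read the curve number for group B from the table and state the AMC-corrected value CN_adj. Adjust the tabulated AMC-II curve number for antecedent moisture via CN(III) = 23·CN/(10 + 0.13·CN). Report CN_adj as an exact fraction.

CN_adj = 98900/1059 ≈ 93.390

NRCS table: fallow, bare soil, soil group B → CN(II) = 86
Adjust CN=86 to AMC III: 23·86/(10 + 0.13·86) → 1978 ÷ (1059/50) = 98900/1059 ≈ 93.390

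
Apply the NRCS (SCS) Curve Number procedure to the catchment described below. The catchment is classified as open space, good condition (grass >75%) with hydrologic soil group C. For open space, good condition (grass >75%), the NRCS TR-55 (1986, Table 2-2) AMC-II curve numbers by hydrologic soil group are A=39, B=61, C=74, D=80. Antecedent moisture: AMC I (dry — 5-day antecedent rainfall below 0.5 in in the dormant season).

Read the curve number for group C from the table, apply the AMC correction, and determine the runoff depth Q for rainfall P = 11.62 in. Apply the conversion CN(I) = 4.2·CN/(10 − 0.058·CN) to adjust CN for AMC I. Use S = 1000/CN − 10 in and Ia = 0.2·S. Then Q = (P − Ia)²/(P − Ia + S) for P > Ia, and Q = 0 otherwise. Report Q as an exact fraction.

NRCS table: open space, good condition (grass >75%), soil group C → CN(II) = 74
Adjust CN=74 to AMC I: 4.2·74/(10 − 0.058·74) → (1554/5) ÷ (1427/250) = 77700/1427 ≈ 54.450
Retention S: 1000/CN − 10 with CN=54.450 → S = 6500/777 ≈ 8.366 in
Ia = 0.2·(6500/777) = 1300/777 in ≈ 1.673 in
Excess rainfall: 11.620 − 1.673 = 9.947 in; P > Ia so Q > 0
Runoff Q = (P−Ia)²/(P−Ia+S) = (9.947)²/(9.947+8.366) = 149333554969/27639327450 ≈ 5.403 in

Q = 149333554969/27639327450 in ≈ 5.403 in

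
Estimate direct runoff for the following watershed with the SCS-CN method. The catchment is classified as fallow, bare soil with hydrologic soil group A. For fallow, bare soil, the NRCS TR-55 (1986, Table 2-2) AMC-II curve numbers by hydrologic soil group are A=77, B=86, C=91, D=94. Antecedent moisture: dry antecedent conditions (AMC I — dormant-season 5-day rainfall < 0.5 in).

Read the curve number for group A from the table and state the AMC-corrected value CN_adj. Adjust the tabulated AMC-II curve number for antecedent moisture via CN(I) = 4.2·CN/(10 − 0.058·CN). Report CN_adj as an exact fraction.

NRCS table: fallow, bare soil, soil group A → CN(II) = 77
Dry (AMC I): CN(I) = 4.2·77/(10 − 0.058·77) = (1617/5)/(2767/500) = 161700/2767 ≈ 58.439

CN_adj = 161700/2767 ≈ 58.439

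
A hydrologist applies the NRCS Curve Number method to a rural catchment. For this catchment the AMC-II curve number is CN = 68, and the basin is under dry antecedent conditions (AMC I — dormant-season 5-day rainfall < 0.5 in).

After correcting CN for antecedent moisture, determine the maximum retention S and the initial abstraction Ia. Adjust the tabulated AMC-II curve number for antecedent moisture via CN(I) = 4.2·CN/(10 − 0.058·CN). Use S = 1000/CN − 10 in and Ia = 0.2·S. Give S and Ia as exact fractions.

Dry (AMC I): CN(I) = 4.2·68/(10 − 0.058·68) = (1428/5)/(757/125) = 35700/757 ≈ 47.160
S = 1000/(35700/757) − 10 = 4000/357 in ≈ 11.204 in
Initial abstraction Ia = S/5 = (4000/357)/5 = 800/357 ≈ 2.241 in

S = 4000/357 in ≈ 11.204 in; Ia = 800/357 in ≈ 2.241 in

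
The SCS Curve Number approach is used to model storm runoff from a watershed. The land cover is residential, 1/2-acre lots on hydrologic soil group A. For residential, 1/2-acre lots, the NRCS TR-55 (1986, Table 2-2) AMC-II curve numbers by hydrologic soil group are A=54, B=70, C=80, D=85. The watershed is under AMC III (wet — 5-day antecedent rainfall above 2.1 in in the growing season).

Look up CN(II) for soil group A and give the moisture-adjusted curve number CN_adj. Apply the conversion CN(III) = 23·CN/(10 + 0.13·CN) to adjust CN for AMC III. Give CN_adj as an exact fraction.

CN_adj = 2700/37 ≈ 72.973

NRCS table: residential, 1/2-acre lots, soil group A → CN(II) = 54
Adjust CN=54 to AMC III: 23·54/(10 + 0.13·54) → 1242 ÷ (851/50) = 2700/37 ≈ 72.973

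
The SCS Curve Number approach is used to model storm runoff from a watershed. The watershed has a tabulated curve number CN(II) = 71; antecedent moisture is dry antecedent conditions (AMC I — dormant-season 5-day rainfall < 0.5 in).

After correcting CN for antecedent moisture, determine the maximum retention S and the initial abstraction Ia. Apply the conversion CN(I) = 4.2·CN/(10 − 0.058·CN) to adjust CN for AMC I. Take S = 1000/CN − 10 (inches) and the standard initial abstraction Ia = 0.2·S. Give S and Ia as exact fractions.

Dry (AMC I): CN(I) = 4.2·71/(10 − 0.058·71) = (1491/5)/(2941/500) = 149100/2941 ≈ 50.697
S = 1000/(149100/2941) − 10 = 14500/1491 in ≈ 9.725 in
Initial abstraction Ia = S/5 = (14500/1491)/5 = 2900/1491 ≈ 1.945 in

S = 14500/1491 in ≈ 9.725 in; Ia = 2900/1491 in ≈ 1.945 in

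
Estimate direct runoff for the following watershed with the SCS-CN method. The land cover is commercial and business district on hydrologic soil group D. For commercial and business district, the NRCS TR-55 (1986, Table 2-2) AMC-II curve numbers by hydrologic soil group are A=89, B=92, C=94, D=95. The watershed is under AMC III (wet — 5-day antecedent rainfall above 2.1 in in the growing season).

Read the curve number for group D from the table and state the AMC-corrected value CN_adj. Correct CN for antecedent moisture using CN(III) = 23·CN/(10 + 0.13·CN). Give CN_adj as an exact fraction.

NRCS table: commercial and business district, soil group D → CN(II) = 95
Wet (AMC III): CN(III) = 23·95/(10 + 0.13·95) = 2185/(447/20) = 43700/447 ≈ 97.763

CN_adj = 43700/447 ≈ 97.763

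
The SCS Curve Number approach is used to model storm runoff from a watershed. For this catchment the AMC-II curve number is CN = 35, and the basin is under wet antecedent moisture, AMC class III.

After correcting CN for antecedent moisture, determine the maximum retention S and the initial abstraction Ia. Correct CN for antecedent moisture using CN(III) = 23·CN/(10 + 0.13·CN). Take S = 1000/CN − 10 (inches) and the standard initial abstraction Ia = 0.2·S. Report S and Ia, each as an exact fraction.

Wet (AMC III): CN(III) = 23·35/(10 + 0.13·35) = 805/(291/20) = 16100/291 ≈ 55.326
Max retention: S = 1000/(16100/291) − 10 = 1300/161 in (≈ 8.075 in)
Ia = 0.2·(1300/161) = 260/161 in ≈ 1.615 in

S = 1300/161 in ≈ 8.075 in; Ia = 260/161 in ≈ 1.615 in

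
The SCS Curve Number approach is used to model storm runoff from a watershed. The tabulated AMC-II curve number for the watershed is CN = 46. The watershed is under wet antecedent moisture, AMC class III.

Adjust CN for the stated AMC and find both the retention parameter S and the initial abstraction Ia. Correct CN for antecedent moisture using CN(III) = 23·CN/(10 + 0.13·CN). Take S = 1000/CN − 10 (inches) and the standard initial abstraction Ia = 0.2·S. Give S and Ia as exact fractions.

S = 2700/529 in ≈ 5.104 in; Ia = 540/529 in ≈ 1.021 in

CN(III) from CN(II)=46: (23·46)/(10 + 0.13·46) = 52900/799 ≈ 66.208
S = 1000/(52900/799) − 10 = 2700/529 in ≈ 5.104 in
Initial abstraction Ia = S/5 = (2700/529)/5 = 540/529 ≈ 1.021 in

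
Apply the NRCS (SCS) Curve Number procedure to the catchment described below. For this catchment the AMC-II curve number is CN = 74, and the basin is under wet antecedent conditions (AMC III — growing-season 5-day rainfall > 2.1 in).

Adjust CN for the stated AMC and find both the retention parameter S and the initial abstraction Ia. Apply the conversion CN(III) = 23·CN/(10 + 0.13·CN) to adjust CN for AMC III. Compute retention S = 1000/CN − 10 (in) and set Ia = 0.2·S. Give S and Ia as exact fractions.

Wet (AMC III): CN(III) = 23·74/(10 + 0.13·74) = 1702/(981/50) = 85100/981 ≈ 86.748
S = 1000/(85100/981) − 10 = 1300/851 in ≈ 1.528 in
Ia = 0.2S: 0.2·1.528 = 0.306 in (exactly 260/851)

S = 1300/851 in ≈ 1.528 in; Ia = 260/851 in ≈ 0.306 in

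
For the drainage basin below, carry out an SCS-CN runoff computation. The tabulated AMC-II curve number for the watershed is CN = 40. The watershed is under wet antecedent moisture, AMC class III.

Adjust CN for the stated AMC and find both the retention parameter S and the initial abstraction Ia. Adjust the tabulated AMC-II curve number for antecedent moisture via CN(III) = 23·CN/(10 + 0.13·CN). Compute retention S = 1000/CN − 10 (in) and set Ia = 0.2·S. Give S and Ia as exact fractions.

S = 150/23 in ≈ 6.522 in; Ia = 30/23 in ≈ 1.304 in

Wet (AMC III): CN(III) = 23·40/(10 + 0.13·40) = 920/(76/5) = 1150/19 ≈ 60.526
Retention S: 1000/CN − 10 with CN=60.526 → S = 150/23 ≈ 6.522 in
Ia = 0.2S: 0.2·6.522 = 1.304 in (exactly 30/23)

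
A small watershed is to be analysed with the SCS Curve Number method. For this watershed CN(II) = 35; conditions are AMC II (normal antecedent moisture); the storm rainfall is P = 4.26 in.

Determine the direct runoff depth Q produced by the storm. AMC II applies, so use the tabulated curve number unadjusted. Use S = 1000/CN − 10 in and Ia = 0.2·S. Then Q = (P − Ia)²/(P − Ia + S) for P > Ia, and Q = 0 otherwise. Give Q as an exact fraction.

Average conditions: CN = 35 (no AMC adjustment).
S = 1000/35 − 10 = 130/7 in ≈ 18.571 in
Ia = 0.2S: 0.2·18.571 = 3.714 in (exactly 26/7)
Excess rainfall: 4.260 − 3.714 = 0.546 in; P > Ia so Q > 0
Q: (191/350)² ÷ (6691/350) = 36481/2341850 in (≈ 0.016 in)

Q = 36481/2341850 in ≈ 0.016 in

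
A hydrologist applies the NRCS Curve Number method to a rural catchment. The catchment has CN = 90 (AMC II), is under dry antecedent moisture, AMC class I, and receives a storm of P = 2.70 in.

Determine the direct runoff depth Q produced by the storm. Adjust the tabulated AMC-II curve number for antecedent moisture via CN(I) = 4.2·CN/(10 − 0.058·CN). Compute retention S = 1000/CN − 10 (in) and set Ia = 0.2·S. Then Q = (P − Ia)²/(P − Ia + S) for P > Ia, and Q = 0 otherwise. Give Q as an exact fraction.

Q = 16834609/17204670 in ≈ 0.978 in

Adjust CN=90 to AMC I: 4.2·90/(10 − 0.058·90) → 378 ÷ (239/50) = 18900/239 ≈ 79.079
S = 1000/(18900/239) − 10 = 500/189 in ≈ 2.646 in
Ia = 0.2S: 0.2·2.646 = 0.529 in (exactly 100/189)
Excess rainfall: 2.700 − 0.529 = 2.171 in; P > Ia so Q > 0
Q: (4103/1890)² ÷ (9103/1890) = 16834609/17204670 in (≈ 0.978 in)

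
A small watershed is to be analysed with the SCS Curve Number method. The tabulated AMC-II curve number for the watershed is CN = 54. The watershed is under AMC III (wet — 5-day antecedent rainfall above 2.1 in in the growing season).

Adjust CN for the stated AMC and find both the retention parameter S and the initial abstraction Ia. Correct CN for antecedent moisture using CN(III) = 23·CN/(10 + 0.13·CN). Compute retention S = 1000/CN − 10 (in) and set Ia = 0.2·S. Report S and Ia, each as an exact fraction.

Wet (AMC III): CN(III) = 23·54/(10 + 0.13·54) = 1242/(851/50) = 2700/37 ≈ 72.973
Max retention: S = 1000/(2700/37) − 10 = 100/27 in (≈ 3.704 in)
Ia = 0.2S: 0.2·3.704 = 0.741 in (exactly 20/27)

S = 100/27 in ≈ 3.704 in; Ia = 20/27 in ≈ 0.741 in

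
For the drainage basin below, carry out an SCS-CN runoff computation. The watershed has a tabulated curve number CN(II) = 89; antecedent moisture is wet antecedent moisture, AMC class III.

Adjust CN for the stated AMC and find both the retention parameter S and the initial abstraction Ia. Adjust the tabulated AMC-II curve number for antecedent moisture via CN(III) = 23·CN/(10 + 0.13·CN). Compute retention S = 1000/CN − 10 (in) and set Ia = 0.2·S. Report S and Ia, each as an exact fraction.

S = 1100/2047 in ≈ 0.537 in; Ia = 220/2047 in ≈ 0.107 in

CN(III) from CN(II)=89: (23·89)/(10 + 0.13·89) = 204700/2157 ≈ 94.900
Retention S: 1000/CN − 10 with CN=94.900 → S = 1100/2047 ≈ 0.537 in
Ia = 0.2S: 0.2·0.537 = 0.107 in (exactly 220/2047)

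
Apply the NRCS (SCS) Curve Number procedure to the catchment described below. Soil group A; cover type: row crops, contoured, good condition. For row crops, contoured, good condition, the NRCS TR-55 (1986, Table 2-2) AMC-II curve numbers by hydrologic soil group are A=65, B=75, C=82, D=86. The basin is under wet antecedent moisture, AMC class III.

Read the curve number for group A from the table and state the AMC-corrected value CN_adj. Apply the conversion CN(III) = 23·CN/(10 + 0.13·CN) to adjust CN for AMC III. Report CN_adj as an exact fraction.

CN_adj = 29900/369 ≈ 81.030

NRCS table: row crops, contoured, good condition, soil group A → CN(II) = 65
Wet (AMC III): CN(III) = 23·65/(10 + 0.13·65) = 1495/(369/20) = 29900/369 ≈ 81.030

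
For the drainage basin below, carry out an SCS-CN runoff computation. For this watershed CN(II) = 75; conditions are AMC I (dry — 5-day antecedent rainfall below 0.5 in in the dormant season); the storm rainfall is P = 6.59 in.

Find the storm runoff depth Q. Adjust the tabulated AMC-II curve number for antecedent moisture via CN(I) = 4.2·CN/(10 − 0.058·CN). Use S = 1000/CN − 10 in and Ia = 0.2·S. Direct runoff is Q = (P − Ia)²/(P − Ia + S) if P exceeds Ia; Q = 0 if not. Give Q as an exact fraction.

Dry (AMC I): CN(I) = 4.2·75/(10 − 0.058·75) = 315/(113/20) = 6300/113 ≈ 55.752
S = 1000/(6300/113) − 10 = 500/63 in ≈ 7.937 in
Ia = 0.2S: 0.2·7.937 = 1.587 in (exactly 100/63)
Excess rainfall: 6.590 − 1.587 = 5.003 in; P > Ia so Q > 0
Q: (31517/6300)² ÷ (81517/6300) = 993321289/513557100 in (≈ 1.934 in)

Q = 993321289/513557100 in ≈ 1.934 in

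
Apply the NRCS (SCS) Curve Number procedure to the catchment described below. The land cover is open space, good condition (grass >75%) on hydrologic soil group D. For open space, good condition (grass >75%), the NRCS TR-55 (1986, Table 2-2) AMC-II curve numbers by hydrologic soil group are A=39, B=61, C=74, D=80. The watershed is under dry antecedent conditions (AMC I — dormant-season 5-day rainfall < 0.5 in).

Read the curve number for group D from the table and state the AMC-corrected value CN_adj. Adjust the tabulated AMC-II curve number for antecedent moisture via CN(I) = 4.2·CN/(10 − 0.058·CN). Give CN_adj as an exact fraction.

NRCS table: open space, good condition (grass >75%), soil group D → CN(II) = 80
Adjust CN=80 to AMC I: 4.2·80/(10 − 0.058·80) → 336 ÷ (134/25) = 4200/67 ≈ 62.687

CN_adj = 4200/67 ≈ 62.687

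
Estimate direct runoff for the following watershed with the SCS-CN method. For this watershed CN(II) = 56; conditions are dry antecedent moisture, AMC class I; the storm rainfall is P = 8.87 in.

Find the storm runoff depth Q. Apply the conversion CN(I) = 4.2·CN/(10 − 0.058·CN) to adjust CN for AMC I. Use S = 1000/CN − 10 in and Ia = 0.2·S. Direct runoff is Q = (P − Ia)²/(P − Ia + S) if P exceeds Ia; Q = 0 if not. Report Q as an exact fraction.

Dry (AMC I): CN(I) = 4.2·56/(10 − 0.058·56) = (1176/5)/(844/125) = 7350/211 ≈ 34.834
Max retention: S = 1000/(7350/211) − 10 = 2750/147 in (≈ 18.707 in)
Ia = 0.2S: 0.2·18.707 = 3.741 in (exactly 550/147)
P − Ia = 8.870 − 3.741 = 75389/14700 ≈ 5.129 in (> 0, runoff occurs)
Runoff Q = (P−Ia)²/(P−Ia+S) = (5.129)²/(5.129+18.707) = 5683501321/5150718300 ≈ 1.103 in

Q = 5683501321/5150718300 in ≈ 1.103 in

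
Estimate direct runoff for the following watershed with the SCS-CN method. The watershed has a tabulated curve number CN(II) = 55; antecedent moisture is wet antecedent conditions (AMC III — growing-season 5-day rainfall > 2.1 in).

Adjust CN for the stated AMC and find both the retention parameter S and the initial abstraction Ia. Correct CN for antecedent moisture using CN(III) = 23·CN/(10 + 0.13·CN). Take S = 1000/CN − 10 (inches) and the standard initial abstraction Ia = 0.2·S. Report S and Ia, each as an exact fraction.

CN(III) from CN(II)=55: (23·55)/(10 + 0.13·55) = 25300/343 ≈ 73.761
S = 1000/(25300/343) − 10 = 900/253 in ≈ 3.557 in
Initial abstraction Ia = S/5 = (900/253)/5 = 180/253 ≈ 0.711 in

S = 900/253 in ≈ 3.557 in; Ia = 180/253 in ≈ 0.711 in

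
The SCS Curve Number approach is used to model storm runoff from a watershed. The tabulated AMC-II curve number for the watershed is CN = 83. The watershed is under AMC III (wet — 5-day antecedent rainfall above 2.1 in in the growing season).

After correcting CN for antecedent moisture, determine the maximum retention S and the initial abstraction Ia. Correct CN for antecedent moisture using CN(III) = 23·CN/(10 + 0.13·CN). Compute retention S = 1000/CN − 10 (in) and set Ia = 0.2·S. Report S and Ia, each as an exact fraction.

S = 1700/1909 in ≈ 0.891 in; Ia = 340/1909 in ≈ 0.178 in

Adjust CN=83 to AMC III: 23·83/(10 + 0.13·83) → 1909 ÷ (2079/100) = 190900/2079 ≈ 91.823
S = 1000/(190900/2079) − 10 = 1700/1909 in ≈ 0.891 in
Ia = 0.2S: 0.2·0.891 = 0.178 in (exactly 340/1909)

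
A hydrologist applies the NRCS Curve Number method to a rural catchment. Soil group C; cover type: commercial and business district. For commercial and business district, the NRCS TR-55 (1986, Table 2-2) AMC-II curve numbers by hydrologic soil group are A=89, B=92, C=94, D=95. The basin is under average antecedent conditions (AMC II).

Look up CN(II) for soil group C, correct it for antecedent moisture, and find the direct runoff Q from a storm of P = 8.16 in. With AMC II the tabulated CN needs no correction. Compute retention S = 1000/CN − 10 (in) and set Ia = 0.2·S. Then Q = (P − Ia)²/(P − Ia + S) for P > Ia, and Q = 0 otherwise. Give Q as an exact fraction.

Q = 2474329/332525 in ≈ 7.441 in

NRCS table: commercial and business district, soil group C → CN(II) = 94
AMC II — tabulated CN = 94 applies directly.
S = 1000/94 − 10 = 30/47 in ≈ 0.638 in
Initial abstraction Ia = S/5 = (30/47)/5 = 6/47 ≈ 0.128 in
Excess rainfall: 8.160 − 0.128 = 8.032 in; P > Ia so Q > 0
Runoff Q = (P−Ia)²/(P−Ia+S) = (8.032)²/(8.032+0.638) = 2474329/332525 ≈ 7.441 in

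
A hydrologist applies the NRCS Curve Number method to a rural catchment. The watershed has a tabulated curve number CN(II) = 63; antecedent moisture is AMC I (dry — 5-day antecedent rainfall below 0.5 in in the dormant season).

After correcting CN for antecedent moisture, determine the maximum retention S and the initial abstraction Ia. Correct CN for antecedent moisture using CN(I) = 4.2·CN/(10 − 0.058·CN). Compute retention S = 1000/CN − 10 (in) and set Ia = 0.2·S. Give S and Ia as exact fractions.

Dry (AMC I): CN(I) = 4.2·63/(10 − 0.058·63) = (1323/5)/(3173/500) = 132300/3173 ≈ 41.696
Max retention: S = 1000/(132300/3173) − 10 = 18500/1323 in (≈ 13.983 in)
Ia = 0.2S: 0.2·13.983 = 2.797 in (exactly 3700/1323)

S = 18500/1323 in ≈ 13.983 in; Ia = 3700/1323 in ≈ 2.797 in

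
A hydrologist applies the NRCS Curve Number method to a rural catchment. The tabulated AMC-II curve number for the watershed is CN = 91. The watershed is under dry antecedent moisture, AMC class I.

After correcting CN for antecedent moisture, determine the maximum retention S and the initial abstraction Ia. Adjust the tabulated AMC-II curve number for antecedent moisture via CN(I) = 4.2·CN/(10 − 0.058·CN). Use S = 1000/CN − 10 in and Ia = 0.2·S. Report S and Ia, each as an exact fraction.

S = 1500/637 in ≈ 2.355 in; Ia = 300/637 in ≈ 0.471 in

Adjust CN=91 to AMC I: 4.2·91/(10 − 0.058·91) → (1911/5) ÷ (2361/500) = 63700/787 ≈ 80.940
Max retention: S = 1000/(63700/787) − 10 = 1500/637 in (≈ 2.355 in)
Ia = 0.2·(1500/637) = 300/637 in ≈ 0.471 in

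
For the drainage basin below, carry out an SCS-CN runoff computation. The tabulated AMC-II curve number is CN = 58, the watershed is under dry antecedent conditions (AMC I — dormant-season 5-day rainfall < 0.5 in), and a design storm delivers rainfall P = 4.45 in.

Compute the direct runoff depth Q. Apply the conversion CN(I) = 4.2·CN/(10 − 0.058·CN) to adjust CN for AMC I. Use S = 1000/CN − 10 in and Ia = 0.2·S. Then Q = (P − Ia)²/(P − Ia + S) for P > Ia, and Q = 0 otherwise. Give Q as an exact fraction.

Adjust CN=58 to AMC I: 4.2·58/(10 − 0.058·58) → (1218/5) ÷ (1659/250) = 2900/79 ≈ 36.709
Retention S: 1000/CN − 10 with CN=36.709 → S = 500/29 ≈ 17.241 in
Ia = 0.2·(500/29) = 100/29 in ≈ 3.448 in
P − Ia = 4.450 − 3.448 = 581/580 ≈ 1.002 in (> 0, runoff occurs)
Runoff Q = (P−Ia)²/(P−Ia+S) = (1.002)²/(1.002+17.241) = 337561/6136980 ≈ 0.055 in

Q = 337561/6136980 in ≈ 0.055 in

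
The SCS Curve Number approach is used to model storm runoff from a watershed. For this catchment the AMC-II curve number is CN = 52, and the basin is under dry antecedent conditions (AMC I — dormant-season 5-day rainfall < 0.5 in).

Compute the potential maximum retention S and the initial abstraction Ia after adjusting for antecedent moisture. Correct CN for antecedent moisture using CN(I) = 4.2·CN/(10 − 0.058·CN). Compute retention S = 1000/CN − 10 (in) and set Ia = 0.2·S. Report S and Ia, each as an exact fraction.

S = 2000/91 in ≈ 21.978 in; Ia = 400/91 in ≈ 4.396 in

CN(I) from CN(II)=52: (4.2·52)/(10 − 0.058·52) = 9100/291 ≈ 31.271
Retention S: 1000/CN − 10 with CN=31.271 → S = 2000/91 ≈ 21.978 in
Ia = 0.2·(2000/91) = 400/91 in ≈ 4.396 in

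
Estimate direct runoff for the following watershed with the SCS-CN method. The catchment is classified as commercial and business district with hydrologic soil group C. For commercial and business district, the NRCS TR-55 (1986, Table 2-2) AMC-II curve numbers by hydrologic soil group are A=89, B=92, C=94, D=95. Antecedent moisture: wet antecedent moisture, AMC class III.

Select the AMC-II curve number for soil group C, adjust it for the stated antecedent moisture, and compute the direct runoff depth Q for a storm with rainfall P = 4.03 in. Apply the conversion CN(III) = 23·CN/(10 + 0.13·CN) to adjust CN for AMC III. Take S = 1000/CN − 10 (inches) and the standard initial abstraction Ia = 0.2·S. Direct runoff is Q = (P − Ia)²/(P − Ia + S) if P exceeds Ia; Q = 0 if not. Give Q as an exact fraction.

Q = 184593107449/49687408300 in ≈ 3.715 in

NRCS table: commercial and business district, soil group C → CN(II) = 94
Wet (AMC III): CN(III) = 23·94/(10 + 0.13·94) = 2162/(1111/50) = 108100/1111 ≈ 97.300
Retention S: 1000/CN − 10 with CN=97.300 → S = 300/1081 ≈ 0.278 in
Initial abstraction Ia = S/5 = (300/1081)/5 = 60/1081 ≈ 0.056 in
Since P=4.030 > Ia=0.056: effective rainfall P−Ia = 429643/108100 in
Q = (429643/108100)²/((429643/108100) + 300/1081) = (184593107449/11685610000)/(459643/108100) = 184593107449/49687408300 in ≈ 3.715 in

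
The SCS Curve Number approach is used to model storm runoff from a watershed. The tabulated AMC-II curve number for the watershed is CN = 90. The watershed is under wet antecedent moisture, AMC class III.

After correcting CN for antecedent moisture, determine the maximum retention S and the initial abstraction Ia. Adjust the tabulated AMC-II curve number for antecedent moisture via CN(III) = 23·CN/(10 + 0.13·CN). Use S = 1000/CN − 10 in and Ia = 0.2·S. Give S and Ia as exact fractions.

S = 100/207 in ≈ 0.483 in; Ia = 20/207 in ≈ 0.097 in

Wet (AMC III): CN(III) = 23·90/(10 + 0.13·90) = 2070/(217/10) = 20700/217 ≈ 95.392
Max retention: S = 1000/(20700/217) − 10 = 100/207 in (≈ 0.483 in)
Initial abstraction Ia = S/5 = (100/207)/5 = 20/207 ≈ 0.097 in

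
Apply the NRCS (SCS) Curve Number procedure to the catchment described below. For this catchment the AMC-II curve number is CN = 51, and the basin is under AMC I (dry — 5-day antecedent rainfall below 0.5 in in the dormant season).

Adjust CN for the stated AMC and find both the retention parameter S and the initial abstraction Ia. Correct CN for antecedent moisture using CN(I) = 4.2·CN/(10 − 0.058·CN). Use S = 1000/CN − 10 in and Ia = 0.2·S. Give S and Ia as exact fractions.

Adjust CN=51 to AMC I: 4.2·51/(10 − 0.058·51) → (1071/5) ÷ (3521/500) = 15300/503 ≈ 30.417
Retention S: 1000/CN − 10 with CN=30.417 → S = 3500/153 ≈ 22.876 in
Ia = 0.2·(3500/153) = 700/153 in ≈ 4.575 in

S = 3500/153 in ≈ 22.876 in; Ia = 700/153 in ≈ 4.575 in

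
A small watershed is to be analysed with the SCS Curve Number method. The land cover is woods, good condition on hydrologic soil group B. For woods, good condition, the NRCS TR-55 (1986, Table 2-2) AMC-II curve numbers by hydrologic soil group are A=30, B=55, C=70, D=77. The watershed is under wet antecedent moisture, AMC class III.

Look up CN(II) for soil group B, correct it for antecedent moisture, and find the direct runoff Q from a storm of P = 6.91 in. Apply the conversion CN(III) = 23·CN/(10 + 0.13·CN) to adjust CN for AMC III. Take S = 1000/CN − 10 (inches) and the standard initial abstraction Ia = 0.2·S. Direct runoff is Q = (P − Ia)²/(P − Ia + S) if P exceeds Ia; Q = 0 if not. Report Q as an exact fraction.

NRCS table: woods, good condition, soil group B → CN(II) = 55
Wet (AMC III): CN(III) = 23·55/(10 + 0.13·55) = 1265/(343/20) = 25300/343 ≈ 73.761
Max retention: S = 1000/(25300/343) − 10 = 900/253 in (≈ 3.557 in)
Initial abstraction Ia = S/5 = (900/253)/5 = 180/253 ≈ 0.711 in
Excess rainfall: 6.910 − 0.711 = 6.199 in; P > Ia so Q > 0
Runoff Q = (P−Ia)²/(P−Ia+S) = (6.199)²/(6.199+3.557) = 24593453329/6244621900 ≈ 3.938 in

Q = 24593453329/6244621900 in ≈ 3.938 in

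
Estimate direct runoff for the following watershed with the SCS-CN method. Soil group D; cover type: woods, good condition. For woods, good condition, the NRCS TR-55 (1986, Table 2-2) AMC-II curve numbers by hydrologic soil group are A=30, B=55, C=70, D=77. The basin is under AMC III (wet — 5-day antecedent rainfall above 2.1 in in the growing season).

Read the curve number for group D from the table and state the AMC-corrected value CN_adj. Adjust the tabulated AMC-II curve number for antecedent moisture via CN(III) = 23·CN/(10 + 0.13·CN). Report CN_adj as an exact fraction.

CN_adj = 7700/87 ≈ 88.506

NRCS table: woods, good condition, soil group D → CN(II) = 77
Wet (AMC III): CN(III) = 23·77/(10 + 0.13·77) = 1771/(2001/100) = 7700/87 ≈ 88.506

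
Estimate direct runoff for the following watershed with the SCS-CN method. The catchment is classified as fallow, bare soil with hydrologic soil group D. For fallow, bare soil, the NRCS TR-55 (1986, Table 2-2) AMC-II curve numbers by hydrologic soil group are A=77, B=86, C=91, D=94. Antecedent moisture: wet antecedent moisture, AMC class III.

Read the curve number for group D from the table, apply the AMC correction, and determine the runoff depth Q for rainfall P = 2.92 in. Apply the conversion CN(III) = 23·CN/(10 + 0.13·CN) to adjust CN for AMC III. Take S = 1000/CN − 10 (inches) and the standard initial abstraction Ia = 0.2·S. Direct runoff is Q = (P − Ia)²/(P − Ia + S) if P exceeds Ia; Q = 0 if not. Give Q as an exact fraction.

Q = 5992772569/2294773825 in ≈ 2.611 in

NRCS table: fallow, bare soil, soil group D → CN(II) = 94
CN(III) from CN(II)=94: (23·94)/(10 + 0.13·94) = 108100/1111 ≈ 97.300
Max retention: S = 1000/(108100/1111) − 10 = 300/1081 in (≈ 0.278 in)
Ia = 0.2·(300/1081) = 60/1081 in ≈ 0.056 in
P − Ia = 2.920 − 0.056 = 77413/27025 ≈ 2.864 in (> 0, runoff occurs)
Q = (77413/27025)²/((77413/27025) + 300/1081) = (5992772569/730350625)/(84913/27025) = 5992772569/2294773825 in ≈ 2.611 in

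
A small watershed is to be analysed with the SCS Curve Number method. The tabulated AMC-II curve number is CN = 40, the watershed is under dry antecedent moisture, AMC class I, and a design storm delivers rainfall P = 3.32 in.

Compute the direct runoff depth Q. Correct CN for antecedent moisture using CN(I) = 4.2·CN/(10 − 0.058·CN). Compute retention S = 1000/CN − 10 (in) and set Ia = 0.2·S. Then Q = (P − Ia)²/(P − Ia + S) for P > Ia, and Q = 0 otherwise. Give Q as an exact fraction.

Q = 0 in ≈ 0.000 in

CN(I) from CN(II)=40: (4.2·40)/(10 − 0.058·40) = 175/8 ≈ 21.875
Max retention: S = 1000/(175/8) − 10 = 250/7 in (≈ 35.714 in)
Ia = 0.2·(250/7) = 50/7 in ≈ 7.143 in
P = 3.320 ≤ Ia = 7.143 in: entire storm abstracted, Q = 0.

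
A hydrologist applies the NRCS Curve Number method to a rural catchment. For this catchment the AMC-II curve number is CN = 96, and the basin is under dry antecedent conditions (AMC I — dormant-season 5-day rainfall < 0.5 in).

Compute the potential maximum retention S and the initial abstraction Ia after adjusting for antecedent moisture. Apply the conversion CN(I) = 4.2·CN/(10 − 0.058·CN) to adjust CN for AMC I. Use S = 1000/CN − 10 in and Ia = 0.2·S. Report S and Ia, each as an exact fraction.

S = 125/126 in ≈ 0.992 in; Ia = 25/126 in ≈ 0.198 in

Dry (AMC I): CN(I) = 4.2·96/(10 − 0.058·96) = (2016/5)/(554/125) = 25200/277 ≈ 90.975
S = 1000/(25200/277) − 10 = 125/126 in ≈ 0.992 in
Ia = 0.2S: 0.2·0.992 = 0.198 in (exactly 25/126)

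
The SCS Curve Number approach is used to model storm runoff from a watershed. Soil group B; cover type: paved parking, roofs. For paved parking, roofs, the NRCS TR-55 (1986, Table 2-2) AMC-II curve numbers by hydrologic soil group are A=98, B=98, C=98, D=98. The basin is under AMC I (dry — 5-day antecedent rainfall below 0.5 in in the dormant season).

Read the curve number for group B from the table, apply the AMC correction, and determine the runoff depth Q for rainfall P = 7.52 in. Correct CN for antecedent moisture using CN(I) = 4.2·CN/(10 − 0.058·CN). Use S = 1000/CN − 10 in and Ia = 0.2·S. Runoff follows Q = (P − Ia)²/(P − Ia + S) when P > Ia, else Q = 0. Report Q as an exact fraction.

Q = 9115666576/1308450675 in ≈ 6.967 in

NRCS table: paved parking, roofs, soil group B → CN(II) = 98
CN(I) from CN(II)=98: (4.2·98)/(10 − 0.058·98) = 102900/1079 ≈ 95.366
S = 1000/(102900/1079) − 10 = 500/1029 in ≈ 0.486 in
Ia = 0.2S: 0.2·0.486 = 0.097 in (exactly 100/1029)
P − Ia = 7.520 − 0.097 = 190952/25725 ≈ 7.423 in (> 0, runoff occurs)
Runoff Q = (P−Ia)²/(P−Ia+S) = (7.423)²/(7.423+0.486) = 9115666576/1308450675 ≈ 6.967 in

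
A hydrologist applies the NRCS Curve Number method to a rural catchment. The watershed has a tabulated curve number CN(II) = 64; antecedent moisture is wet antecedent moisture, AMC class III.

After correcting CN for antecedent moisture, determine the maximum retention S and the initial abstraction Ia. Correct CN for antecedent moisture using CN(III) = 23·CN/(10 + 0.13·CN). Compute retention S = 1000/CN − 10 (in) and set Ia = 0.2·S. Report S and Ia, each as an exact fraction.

CN(III) from CN(II)=64: (23·64)/(10 + 0.13·64) = 18400/229 ≈ 80.349
S = 1000/(18400/229) − 10 = 225/92 in ≈ 2.446 in
Ia = 0.2S: 0.2·2.446 = 0.489 in (exactly 45/92)

S = 225/92 in ≈ 2.446 in; Ia = 45/92 in ≈ 0.489 in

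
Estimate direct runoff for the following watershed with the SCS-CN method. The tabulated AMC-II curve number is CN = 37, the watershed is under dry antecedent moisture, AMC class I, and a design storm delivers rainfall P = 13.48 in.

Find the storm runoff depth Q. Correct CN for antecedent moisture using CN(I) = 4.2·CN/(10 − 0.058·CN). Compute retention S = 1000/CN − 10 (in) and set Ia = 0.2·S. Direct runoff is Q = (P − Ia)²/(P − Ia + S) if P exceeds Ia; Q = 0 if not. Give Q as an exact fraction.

Dry (AMC I): CN(I) = 4.2·37/(10 − 0.058·37) = (777/5)/(3927/500) = 3700/187 ≈ 19.786
S = 1000/(3700/187) − 10 = 1500/37 in ≈ 40.541 in
Ia = 0.2·(1500/37) = 300/37 in ≈ 8.108 in
Since P=13.480 > Ia=8.108: effective rainfall P−Ia = 4969/925 in
Runoff Q = (P−Ia)²/(P−Ia+S) = (5.372)²/(5.372+40.541) = 24690961/39283825 ≈ 0.629 in

Q = 24690961/39283825 in ≈ 0.629 in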